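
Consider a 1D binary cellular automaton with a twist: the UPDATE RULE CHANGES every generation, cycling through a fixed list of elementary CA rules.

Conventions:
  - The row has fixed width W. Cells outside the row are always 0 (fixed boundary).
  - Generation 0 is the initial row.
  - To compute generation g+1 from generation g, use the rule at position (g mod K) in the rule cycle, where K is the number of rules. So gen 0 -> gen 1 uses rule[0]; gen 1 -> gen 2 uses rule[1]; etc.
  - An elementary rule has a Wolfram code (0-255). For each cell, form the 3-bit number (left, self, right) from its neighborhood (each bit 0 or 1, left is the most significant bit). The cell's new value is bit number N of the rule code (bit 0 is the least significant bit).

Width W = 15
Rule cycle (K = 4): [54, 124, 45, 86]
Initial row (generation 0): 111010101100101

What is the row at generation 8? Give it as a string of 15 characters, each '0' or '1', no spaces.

Gen 0: 111010101100101
Gen 1 (rule 54): 000111110011111
Gen 2 (rule 124): 000100011010001
Gen 3 (rule 45): 110101010110101
Gen 4 (rule 86): 010101010010101
Gen 5 (rule 54): 111111111111111
Gen 6 (rule 124): 100000000000001
Gen 7 (rule 45): 101111111111101
Gen 8 (rule 86): 100000000000101

Answer: 100000000000101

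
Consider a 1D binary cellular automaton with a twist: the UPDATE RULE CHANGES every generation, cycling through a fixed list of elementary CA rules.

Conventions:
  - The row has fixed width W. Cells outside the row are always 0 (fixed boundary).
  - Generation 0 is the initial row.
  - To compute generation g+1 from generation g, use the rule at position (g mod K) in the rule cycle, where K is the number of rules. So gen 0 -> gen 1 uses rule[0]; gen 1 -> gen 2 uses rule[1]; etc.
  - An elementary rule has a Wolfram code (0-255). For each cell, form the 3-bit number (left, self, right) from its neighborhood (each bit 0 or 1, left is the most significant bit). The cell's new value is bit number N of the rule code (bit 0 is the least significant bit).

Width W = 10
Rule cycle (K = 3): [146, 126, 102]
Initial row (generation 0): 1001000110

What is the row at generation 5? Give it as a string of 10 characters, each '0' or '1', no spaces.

Gen 0: 1001000110
Gen 1 (rule 146): 0110101001
Gen 2 (rule 126): 1111111111
Gen 3 (rule 102): 0000000001
Gen 4 (rule 146): 0000000010
Gen 5 (rule 126): 0000000111

Answer: 0000000111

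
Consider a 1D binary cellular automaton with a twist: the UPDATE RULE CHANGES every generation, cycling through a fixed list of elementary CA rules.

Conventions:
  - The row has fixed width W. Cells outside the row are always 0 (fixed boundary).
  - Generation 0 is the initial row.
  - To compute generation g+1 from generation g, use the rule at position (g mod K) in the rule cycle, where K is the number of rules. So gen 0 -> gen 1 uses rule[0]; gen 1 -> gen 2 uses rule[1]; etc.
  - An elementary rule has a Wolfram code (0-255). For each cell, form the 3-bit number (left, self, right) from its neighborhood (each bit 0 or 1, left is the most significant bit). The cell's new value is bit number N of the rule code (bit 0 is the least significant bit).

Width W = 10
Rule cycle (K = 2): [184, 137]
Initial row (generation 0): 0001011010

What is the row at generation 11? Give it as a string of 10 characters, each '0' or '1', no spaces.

Answer: 0000001110

Derivation:
Gen 0: 0001011010
Gen 1 (rule 184): 0000110101
Gen 2 (rule 137): 1110100000
Gen 3 (rule 184): 1101010000
Gen 4 (rule 137): 1000000111
Gen 5 (rule 184): 0100000110
Gen 6 (rule 137): 0001110100
Gen 7 (rule 184): 0001101010
Gen 8 (rule 137): 1101000000
Gen 9 (rule 184): 1010100000
Gen 10 (rule 137): 0000001111
Gen 11 (rule 184): 0000001110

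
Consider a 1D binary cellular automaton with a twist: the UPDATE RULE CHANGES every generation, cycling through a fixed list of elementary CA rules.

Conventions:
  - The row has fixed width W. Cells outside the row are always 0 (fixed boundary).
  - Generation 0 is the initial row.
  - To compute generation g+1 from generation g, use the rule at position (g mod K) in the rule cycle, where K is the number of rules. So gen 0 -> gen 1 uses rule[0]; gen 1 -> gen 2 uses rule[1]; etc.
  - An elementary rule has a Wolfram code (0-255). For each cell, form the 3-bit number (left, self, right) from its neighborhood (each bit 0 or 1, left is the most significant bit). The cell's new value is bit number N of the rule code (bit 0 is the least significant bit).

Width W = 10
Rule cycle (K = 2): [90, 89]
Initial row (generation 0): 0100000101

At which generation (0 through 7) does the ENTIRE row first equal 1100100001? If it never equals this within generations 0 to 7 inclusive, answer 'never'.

Gen 0: 0100000101
Gen 1 (rule 90): 1010001000
Gen 2 (rule 89): 0001100111
Gen 3 (rule 90): 0011111101
Gen 4 (rule 89): 1010000100
Gen 5 (rule 90): 0001001010
Gen 6 (rule 89): 1100100001
Gen 7 (rule 90): 1111010010

Answer: 6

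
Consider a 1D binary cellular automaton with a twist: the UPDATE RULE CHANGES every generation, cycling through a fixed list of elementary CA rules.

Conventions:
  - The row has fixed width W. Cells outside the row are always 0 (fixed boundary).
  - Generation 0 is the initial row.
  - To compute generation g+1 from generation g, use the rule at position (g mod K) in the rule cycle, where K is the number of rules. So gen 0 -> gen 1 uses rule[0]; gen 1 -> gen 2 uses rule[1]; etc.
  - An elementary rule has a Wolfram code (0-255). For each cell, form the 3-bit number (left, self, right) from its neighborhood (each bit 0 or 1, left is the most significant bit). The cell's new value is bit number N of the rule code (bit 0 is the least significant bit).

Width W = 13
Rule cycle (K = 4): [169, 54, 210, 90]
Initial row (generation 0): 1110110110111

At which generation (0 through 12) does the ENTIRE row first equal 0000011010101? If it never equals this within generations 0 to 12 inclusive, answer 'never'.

Gen 0: 1110110110111
Gen 1 (rule 169): 1101101101110
Gen 2 (rule 54): 0010010010001
Gen 3 (rule 210): 0101101101010
Gen 4 (rule 90): 1001101100001
Gen 5 (rule 169): 0001011001100
Gen 6 (rule 54): 0011100110010
Gen 7 (rule 210): 0101111011101
Gen 8 (rule 90): 1001001010100
Gen 9 (rule 169): 0000000101001
Gen 10 (rule 54): 0000001111111
Gen 11 (rule 210): 0000010111111
Gen 12 (rule 90): 0000100100001

Answer: never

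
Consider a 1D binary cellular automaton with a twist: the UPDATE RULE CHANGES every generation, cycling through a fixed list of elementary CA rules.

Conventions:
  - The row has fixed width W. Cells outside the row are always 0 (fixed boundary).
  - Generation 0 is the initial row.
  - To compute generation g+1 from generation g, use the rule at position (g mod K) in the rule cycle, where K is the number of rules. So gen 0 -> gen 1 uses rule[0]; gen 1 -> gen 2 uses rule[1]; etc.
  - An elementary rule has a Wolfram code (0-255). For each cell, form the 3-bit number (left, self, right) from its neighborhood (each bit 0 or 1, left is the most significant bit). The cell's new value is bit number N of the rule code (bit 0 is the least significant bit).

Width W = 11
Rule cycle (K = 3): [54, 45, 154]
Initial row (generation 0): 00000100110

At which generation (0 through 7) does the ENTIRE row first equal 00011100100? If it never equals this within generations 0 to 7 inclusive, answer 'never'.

Answer: never

Derivation:
Gen 0: 00000100110
Gen 1 (rule 54): 00001111001
Gen 2 (rule 45): 11101000001
Gen 3 (rule 154): 11000100010
Gen 4 (rule 54): 00101110111
Gen 5 (rule 45): 10111001100
Gen 6 (rule 154): 00110111010
Gen 7 (rule 54): 01001000111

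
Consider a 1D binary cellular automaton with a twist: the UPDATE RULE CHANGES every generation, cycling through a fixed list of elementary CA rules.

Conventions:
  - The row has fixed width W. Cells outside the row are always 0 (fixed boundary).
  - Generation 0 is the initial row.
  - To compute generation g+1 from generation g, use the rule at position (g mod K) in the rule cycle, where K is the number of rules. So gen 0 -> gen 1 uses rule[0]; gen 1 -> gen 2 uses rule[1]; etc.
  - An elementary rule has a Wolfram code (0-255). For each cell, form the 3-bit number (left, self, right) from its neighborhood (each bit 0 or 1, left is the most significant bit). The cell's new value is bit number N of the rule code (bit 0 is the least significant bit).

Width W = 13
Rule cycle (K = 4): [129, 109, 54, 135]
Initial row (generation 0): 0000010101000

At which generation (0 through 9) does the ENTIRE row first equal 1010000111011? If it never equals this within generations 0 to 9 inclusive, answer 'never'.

Answer: never

Derivation:
Gen 0: 0000010101000
Gen 1 (rule 129): 1111000000011
Gen 2 (rule 109): 1001011111011
Gen 3 (rule 54): 1111100000100
Gen 4 (rule 135): 0111001111101
Gen 5 (rule 129): 0010000111000
Gen 6 (rule 109): 1010110101011
Gen 7 (rule 54): 1111001111100
Gen 8 (rule 135): 0110010111001
Gen 9 (rule 129): 0000000010000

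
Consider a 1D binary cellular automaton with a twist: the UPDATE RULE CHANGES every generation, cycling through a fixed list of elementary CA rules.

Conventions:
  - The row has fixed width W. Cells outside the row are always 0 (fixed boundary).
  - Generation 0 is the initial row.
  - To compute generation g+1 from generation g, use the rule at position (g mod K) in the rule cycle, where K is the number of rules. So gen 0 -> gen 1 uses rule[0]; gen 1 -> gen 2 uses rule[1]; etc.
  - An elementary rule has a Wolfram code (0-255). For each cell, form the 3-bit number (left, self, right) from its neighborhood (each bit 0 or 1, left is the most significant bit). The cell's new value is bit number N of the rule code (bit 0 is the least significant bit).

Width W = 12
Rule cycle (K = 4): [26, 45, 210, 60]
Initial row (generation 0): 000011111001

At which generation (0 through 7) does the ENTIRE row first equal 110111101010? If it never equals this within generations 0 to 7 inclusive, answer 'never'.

Gen 0: 000011111001
Gen 1 (rule 26): 000110000110
Gen 2 (rule 45): 110100110100
Gen 3 (rule 210): 010011010010
Gen 4 (rule 60): 011010111011
Gen 5 (rule 26): 110000100010
Gen 6 (rule 45): 100110101010
Gen 7 (rule 210): 011010000001

Answer: never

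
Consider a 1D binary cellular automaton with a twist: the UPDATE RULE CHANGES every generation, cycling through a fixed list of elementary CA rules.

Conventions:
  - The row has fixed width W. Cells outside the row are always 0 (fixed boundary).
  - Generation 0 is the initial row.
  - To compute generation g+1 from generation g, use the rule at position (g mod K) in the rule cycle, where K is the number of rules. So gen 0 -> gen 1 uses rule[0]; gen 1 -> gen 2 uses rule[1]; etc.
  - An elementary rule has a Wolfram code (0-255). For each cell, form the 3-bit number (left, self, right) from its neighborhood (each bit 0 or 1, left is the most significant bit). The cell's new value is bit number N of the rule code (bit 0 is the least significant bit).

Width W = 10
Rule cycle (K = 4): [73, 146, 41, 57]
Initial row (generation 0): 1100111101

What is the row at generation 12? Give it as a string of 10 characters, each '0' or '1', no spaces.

Answer: 0101011111

Derivation:
Gen 0: 1100111101
Gen 1 (rule 73): 1100100100
Gen 2 (rule 146): 0011011010
Gen 3 (rule 41): 1010110100
Gen 4 (rule 57): 0101101011
Gen 5 (rule 73): 0001100011
Gen 6 (rule 146): 0010010100
Gen 7 (rule 41): 1000001001
Gen 8 (rule 57): 0111100100
Gen 9 (rule 73): 0100100001
Gen 10 (rule 146): 1011010010
Gen 11 (rule 41): 0110100000
Gen 12 (rule 57): 0101011111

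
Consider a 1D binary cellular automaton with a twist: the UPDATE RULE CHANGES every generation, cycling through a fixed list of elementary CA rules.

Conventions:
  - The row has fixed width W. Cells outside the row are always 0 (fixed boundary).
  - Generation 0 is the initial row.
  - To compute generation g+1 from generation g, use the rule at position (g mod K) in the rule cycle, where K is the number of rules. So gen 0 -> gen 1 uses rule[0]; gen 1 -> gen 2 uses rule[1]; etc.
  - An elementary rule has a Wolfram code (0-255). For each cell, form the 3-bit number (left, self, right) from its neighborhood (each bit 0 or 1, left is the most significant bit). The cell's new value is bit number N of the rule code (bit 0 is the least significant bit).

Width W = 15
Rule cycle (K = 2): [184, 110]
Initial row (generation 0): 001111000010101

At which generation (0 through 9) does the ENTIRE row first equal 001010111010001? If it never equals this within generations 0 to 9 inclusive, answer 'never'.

Answer: never

Derivation:
Gen 0: 001111000010101
Gen 1 (rule 184): 001110100001010
Gen 2 (rule 110): 011011100011110
Gen 3 (rule 184): 010111010011101
Gen 4 (rule 110): 111101110110111
Gen 5 (rule 184): 111011101101110
Gen 6 (rule 110): 101110111111010
Gen 7 (rule 184): 011101111110101
Gen 8 (rule 110): 110111000011111
Gen 9 (rule 184): 101110100011110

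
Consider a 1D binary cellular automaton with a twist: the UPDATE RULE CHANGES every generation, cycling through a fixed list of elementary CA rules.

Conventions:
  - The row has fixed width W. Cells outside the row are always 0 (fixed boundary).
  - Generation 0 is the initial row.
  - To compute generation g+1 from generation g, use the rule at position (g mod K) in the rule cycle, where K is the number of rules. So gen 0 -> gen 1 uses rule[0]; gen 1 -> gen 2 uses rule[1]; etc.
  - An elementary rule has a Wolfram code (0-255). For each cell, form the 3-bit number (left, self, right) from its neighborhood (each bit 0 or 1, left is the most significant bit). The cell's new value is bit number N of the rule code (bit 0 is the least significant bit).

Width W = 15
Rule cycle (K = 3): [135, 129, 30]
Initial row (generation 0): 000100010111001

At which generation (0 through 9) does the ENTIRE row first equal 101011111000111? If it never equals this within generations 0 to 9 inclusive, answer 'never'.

Gen 0: 000100010111001
Gen 1 (rule 135): 111101110010011
Gen 2 (rule 129): 011000100000000
Gen 3 (rule 30): 110101110000000
Gen 4 (rule 135): 000100100111111
Gen 5 (rule 129): 110000000011110
Gen 6 (rule 30): 101000000110001
Gen 7 (rule 135): 101011111000111
Gen 8 (rule 129): 000001110010010
Gen 9 (rule 30): 000011001111111

Answer: 7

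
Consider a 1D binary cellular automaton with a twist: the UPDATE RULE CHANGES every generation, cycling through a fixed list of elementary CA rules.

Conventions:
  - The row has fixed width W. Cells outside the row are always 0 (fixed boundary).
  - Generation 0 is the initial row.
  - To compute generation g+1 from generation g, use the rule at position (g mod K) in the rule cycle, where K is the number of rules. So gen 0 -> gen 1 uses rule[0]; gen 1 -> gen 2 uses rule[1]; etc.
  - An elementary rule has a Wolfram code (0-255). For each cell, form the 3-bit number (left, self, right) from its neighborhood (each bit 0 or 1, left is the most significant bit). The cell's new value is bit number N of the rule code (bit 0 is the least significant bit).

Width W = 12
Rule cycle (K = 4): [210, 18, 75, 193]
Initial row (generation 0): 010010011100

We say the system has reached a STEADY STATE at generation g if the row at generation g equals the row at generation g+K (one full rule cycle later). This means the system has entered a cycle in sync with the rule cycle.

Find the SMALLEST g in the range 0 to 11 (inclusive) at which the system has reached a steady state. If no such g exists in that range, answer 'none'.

Answer: 5

Derivation:
Gen 0: 010010011100
Gen 1 (rule 210): 101101101110
Gen 2 (rule 18): 000000000001
Gen 3 (rule 75): 111111111110
Gen 4 (rule 193): 011111111110
Gen 5 (rule 210): 101111111111
Gen 6 (rule 18): 000000000000
Gen 7 (rule 75): 111111111111
Gen 8 (rule 193): 011111111111
Gen 9 (rule 210): 101111111111
Gen 10 (rule 18): 000000000000
Gen 11 (rule 75): 111111111111
Gen 12 (rule 193): 011111111111
Gen 13 (rule 210): 101111111111
Gen 14 (rule 18): 000000000000
Gen 15 (rule 75): 111111111111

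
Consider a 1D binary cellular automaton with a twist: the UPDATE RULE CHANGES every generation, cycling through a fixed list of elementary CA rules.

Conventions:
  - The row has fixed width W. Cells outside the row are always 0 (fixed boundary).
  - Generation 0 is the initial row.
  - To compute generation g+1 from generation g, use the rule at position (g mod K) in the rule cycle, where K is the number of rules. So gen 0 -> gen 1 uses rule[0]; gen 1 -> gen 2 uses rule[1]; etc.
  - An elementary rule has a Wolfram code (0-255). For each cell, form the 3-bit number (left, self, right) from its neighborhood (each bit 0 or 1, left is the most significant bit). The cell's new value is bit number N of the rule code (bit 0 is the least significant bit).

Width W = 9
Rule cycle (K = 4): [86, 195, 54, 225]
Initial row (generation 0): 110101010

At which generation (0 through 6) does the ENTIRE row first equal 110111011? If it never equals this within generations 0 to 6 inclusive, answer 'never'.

Gen 0: 110101010
Gen 1 (rule 86): 010101011
Gen 2 (rule 195): 100000001
Gen 3 (rule 54): 110000011
Gen 4 (rule 225): 010111001
Gen 5 (rule 86): 110001111
Gen 6 (rule 195): 010110111

Answer: never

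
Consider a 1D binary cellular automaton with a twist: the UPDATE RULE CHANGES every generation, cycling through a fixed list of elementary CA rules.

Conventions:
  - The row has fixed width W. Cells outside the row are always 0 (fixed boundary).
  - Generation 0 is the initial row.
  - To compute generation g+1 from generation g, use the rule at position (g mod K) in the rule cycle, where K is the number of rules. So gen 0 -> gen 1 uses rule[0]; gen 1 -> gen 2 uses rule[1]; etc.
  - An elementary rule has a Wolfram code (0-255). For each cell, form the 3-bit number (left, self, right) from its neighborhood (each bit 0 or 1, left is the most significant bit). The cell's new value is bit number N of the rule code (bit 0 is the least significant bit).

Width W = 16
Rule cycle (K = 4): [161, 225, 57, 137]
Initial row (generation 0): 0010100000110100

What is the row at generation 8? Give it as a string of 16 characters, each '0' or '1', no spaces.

Gen 0: 0010100000110100
Gen 1 (rule 161): 1001001110001001
Gen 2 (rule 225): 0000000110100000
Gen 3 (rule 57): 1111110101011111
Gen 4 (rule 137): 1111100000011110
Gen 5 (rule 161): 0111001111001100
Gen 6 (rule 225): 0011000111000101
Gen 7 (rule 57): 1010110100110010
Gen 8 (rule 137): 0000100000100000

Answer: 0000100000100000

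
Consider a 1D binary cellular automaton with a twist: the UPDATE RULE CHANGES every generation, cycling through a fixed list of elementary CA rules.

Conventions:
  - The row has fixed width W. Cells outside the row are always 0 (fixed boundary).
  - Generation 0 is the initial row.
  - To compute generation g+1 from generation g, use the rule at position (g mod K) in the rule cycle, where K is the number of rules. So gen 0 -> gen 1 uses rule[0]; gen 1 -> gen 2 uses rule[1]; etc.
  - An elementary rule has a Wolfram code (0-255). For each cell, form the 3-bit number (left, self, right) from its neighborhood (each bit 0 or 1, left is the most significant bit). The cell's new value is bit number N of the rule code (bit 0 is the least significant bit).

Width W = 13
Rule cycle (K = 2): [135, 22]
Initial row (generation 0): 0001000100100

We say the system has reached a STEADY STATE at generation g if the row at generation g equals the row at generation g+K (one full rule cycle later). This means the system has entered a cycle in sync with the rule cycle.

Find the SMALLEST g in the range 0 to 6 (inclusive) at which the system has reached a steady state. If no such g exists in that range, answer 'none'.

Answer: 3

Derivation:
Gen 0: 0001000100100
Gen 1 (rule 135): 1111011101101
Gen 2 (rule 22): 0000000000001
Gen 3 (rule 135): 1111111111111
Gen 4 (rule 22): 0000000000000
Gen 5 (rule 135): 1111111111111
Gen 6 (rule 22): 0000000000000
Gen 7 (rule 135): 1111111111111
Gen 8 (rule 22): 0000000000000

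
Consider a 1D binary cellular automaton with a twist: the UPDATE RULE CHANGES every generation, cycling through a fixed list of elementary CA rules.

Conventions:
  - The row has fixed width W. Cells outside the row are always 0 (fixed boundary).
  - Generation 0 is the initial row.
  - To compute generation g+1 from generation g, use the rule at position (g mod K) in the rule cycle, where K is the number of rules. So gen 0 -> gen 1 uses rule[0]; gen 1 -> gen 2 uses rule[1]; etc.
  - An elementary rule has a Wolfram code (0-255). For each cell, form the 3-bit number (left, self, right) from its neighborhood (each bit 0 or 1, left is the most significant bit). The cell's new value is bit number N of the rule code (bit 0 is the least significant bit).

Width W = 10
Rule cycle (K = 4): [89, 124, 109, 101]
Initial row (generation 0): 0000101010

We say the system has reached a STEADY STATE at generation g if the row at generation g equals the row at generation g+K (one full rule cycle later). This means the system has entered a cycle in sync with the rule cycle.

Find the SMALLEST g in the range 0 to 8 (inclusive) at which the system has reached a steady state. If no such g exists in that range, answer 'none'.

Answer: none

Derivation:
Gen 0: 0000101010
Gen 1 (rule 89): 1110000001
Gen 2 (rule 124): 1011000001
Gen 3 (rule 109): 1111011101
Gen 4 (rule 101): 0001100111
Gen 5 (rule 89): 1101110101
Gen 6 (rule 124): 1111011111
Gen 7 (rule 109): 1001110001
Gen 8 (rule 101): 1000010101
Gen 9 (rule 89): 0111000000
Gen 10 (rule 124): 0101100000
Gen 11 (rule 109): 0111101111
Gen 12 (rule 101): 0000110001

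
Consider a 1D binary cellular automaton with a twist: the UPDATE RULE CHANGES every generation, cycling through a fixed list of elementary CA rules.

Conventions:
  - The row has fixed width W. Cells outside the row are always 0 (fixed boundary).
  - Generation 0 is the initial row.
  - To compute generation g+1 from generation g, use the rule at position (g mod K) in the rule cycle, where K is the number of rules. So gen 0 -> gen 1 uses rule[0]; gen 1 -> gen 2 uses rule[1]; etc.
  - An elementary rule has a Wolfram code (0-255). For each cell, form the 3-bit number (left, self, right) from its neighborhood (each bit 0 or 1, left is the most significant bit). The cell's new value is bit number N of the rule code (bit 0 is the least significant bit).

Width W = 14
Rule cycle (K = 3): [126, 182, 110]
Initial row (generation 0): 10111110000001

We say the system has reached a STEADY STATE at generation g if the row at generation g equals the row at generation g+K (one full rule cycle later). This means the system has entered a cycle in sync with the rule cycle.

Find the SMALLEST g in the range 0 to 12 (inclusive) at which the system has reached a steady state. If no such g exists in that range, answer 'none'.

Answer: none

Derivation:
Gen 0: 10111110000001
Gen 1 (rule 126): 11100011000011
Gen 2 (rule 182): 01010100100100
Gen 3 (rule 110): 11111101101100
Gen 4 (rule 126): 10000111111110
Gen 5 (rule 182): 11001011111101
Gen 6 (rule 110): 11011110000111
Gen 7 (rule 126): 11110011001101
Gen 8 (rule 182): 01101100110011
Gen 9 (rule 110): 11111101110111
Gen 10 (rule 126): 10000111011101
Gen 11 (rule 182): 11001010101011
Gen 12 (rule 110): 11011111111111
Gen 13 (rule 126): 11110000000001
Gen 14 (rule 182): 01101000000011
Gen 15 (rule 110): 11111000000111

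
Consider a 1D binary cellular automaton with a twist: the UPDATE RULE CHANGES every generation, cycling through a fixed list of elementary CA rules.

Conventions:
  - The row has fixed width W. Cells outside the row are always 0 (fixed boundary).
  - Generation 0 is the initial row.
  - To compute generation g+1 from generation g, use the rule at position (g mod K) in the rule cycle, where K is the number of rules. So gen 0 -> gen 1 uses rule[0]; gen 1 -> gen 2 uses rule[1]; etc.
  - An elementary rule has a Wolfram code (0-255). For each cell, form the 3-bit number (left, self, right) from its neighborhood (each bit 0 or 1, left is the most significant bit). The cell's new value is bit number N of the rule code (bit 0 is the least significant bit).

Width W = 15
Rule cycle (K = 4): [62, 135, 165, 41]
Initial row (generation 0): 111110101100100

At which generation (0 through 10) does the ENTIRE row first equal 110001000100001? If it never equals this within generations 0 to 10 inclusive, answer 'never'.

Gen 0: 111110101100100
Gen 1 (rule 62): 100001111011110
Gen 2 (rule 135): 101110110001100
Gen 3 (rule 165): 110101000100001
Gen 4 (rule 41): 101010010001100
Gen 5 (rule 62): 111111111011010
Gen 6 (rule 135): 011111110000010
Gen 7 (rule 165): 001111100111010
Gen 8 (rule 41): 101000000100100
Gen 9 (rule 62): 111100001111110
Gen 10 (rule 135): 011001110111100

Answer: never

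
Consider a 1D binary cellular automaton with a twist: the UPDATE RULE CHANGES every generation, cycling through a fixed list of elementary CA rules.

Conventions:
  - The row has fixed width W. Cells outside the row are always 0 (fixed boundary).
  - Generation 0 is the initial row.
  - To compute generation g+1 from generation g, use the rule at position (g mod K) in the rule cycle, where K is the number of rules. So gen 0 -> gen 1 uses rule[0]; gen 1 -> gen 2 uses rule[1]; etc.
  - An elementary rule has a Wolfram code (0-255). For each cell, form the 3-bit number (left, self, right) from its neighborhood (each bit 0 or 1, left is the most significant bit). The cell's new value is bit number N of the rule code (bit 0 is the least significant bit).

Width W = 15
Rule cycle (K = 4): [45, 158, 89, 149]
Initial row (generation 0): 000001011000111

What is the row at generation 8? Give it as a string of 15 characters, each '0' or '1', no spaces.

Gen 0: 000001011000111
Gen 1 (rule 45): 111101110010100
Gen 2 (rule 158): 111001101110110
Gen 3 (rule 89): 101101101010111
Gen 4 (rule 149): 100000001010010
Gen 5 (rule 45): 101111101110010
Gen 6 (rule 158): 101111001101111
Gen 7 (rule 89): 001001101101001
Gen 8 (rule 149): 101100000001101

Answer: 101100000001101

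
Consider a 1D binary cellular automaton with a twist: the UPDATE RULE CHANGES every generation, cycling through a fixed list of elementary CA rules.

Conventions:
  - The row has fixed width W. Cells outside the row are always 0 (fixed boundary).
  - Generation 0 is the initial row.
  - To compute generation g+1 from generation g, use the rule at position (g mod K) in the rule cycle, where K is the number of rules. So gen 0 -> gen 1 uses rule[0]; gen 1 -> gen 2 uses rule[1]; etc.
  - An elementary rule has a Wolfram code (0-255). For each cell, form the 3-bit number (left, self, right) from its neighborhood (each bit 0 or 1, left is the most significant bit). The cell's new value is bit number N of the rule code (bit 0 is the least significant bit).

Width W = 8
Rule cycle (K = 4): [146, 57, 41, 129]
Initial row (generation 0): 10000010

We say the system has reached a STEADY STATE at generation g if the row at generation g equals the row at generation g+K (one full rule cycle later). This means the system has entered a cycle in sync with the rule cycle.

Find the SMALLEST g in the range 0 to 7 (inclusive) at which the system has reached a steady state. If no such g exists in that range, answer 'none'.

Answer: none

Derivation:
Gen 0: 10000010
Gen 1 (rule 146): 01000101
Gen 2 (rule 57): 00110010
Gen 3 (rule 41): 10100000
Gen 4 (rule 129): 00001111
Gen 5 (rule 146): 00010110
Gen 6 (rule 57): 11001101
Gen 7 (rule 41): 10001010
Gen 8 (rule 129): 00100000
Gen 9 (rule 146): 01010000
Gen 10 (rule 57): 00101111
Gen 11 (rule 41): 10011000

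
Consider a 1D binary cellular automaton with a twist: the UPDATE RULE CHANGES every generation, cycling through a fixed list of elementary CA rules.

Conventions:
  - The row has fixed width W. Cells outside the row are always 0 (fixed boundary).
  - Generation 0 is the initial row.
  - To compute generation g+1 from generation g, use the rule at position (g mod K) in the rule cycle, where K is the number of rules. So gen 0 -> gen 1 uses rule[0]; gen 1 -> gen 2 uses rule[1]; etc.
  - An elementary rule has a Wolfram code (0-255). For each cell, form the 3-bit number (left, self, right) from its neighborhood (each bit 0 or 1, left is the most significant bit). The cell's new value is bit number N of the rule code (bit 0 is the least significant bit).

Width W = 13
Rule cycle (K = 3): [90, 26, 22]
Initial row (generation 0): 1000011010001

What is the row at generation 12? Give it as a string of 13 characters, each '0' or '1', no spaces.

Answer: 1111000011110

Derivation:
Gen 0: 1000011010001
Gen 1 (rule 90): 0100111001010
Gen 2 (rule 26): 1011100110001
Gen 3 (rule 22): 1000011001011
Gen 4 (rule 90): 0100111110011
Gen 5 (rule 26): 1011100001110
Gen 6 (rule 22): 1000010010001
Gen 7 (rule 90): 0100101101010
Gen 8 (rule 26): 1011001000001
Gen 9 (rule 22): 1000111100011
Gen 10 (rule 90): 0101100110111
Gen 11 (rule 26): 1001011100100
Gen 12 (rule 22): 1111000011110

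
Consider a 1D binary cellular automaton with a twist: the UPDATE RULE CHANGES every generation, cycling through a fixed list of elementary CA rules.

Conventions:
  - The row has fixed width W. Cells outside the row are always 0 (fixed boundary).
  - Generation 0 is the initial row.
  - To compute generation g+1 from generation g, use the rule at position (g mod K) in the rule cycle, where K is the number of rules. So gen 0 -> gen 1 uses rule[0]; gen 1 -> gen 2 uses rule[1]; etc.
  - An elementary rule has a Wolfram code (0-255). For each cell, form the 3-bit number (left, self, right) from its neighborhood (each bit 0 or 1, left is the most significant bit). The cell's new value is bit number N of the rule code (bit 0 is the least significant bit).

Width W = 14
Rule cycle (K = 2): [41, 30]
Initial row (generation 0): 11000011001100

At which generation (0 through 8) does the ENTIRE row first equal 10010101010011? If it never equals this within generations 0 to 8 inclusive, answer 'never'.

Answer: 5

Derivation:
Gen 0: 11000011001100
Gen 1 (rule 41): 10011010001001
Gen 2 (rule 30): 11110011011111
Gen 3 (rule 41): 10000010110000
Gen 4 (rule 30): 11000110101000
Gen 5 (rule 41): 10010101010011
Gen 6 (rule 30): 11110101011110
Gen 7 (rule 41): 10001010110000
Gen 8 (rule 30): 11011010101000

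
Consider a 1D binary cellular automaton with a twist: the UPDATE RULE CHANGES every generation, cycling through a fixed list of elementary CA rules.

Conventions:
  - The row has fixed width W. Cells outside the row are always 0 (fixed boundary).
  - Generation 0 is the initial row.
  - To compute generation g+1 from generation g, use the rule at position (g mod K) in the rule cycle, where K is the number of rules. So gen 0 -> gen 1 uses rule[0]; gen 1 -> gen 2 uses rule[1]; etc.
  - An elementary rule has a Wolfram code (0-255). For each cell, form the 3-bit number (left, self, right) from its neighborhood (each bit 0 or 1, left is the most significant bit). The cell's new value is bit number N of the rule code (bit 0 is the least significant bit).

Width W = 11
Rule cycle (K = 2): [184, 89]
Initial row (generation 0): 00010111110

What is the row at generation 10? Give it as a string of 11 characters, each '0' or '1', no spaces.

Gen 0: 00010111110
Gen 1 (rule 184): 00001111101
Gen 2 (rule 89): 11101000100
Gen 3 (rule 184): 11010100010
Gen 4 (rule 89): 11000011001
Gen 5 (rule 184): 10100010100
Gen 6 (rule 89): 00011000011
Gen 7 (rule 184): 00010100010
Gen 8 (rule 89): 11000011001
Gen 9 (rule 184): 10100010100
Gen 10 (rule 89): 00011000011

Answer: 00011000011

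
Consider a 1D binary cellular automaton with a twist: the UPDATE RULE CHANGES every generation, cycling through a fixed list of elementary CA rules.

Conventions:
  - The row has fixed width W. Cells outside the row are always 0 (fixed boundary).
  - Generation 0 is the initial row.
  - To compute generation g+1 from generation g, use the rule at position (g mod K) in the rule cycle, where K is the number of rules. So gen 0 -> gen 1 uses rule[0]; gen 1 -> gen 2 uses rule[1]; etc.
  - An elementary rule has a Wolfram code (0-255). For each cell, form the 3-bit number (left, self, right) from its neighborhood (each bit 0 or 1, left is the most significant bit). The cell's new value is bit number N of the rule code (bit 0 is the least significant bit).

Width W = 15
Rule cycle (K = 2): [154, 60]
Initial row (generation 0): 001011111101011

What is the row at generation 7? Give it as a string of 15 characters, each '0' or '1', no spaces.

Gen 0: 001011111101011
Gen 1 (rule 154): 010011111000010
Gen 2 (rule 60): 011010000100011
Gen 3 (rule 154): 110001001010110
Gen 4 (rule 60): 101001101111101
Gen 5 (rule 154): 000111001111000
Gen 6 (rule 60): 000100101000100
Gen 7 (rule 154): 001011000101010

Answer: 001011000101010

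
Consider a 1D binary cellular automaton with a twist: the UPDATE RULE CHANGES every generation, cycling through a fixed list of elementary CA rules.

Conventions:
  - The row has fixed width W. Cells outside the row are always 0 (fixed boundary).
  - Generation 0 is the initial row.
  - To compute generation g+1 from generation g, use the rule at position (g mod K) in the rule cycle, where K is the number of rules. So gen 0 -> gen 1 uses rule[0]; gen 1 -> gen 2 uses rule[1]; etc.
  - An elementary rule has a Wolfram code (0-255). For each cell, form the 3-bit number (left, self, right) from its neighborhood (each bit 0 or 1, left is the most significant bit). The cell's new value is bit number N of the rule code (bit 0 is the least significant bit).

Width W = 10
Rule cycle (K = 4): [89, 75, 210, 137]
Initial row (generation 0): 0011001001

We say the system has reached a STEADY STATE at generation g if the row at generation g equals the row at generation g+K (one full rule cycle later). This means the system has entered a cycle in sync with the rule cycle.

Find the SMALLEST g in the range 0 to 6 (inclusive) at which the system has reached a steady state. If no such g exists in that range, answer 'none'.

Gen 0: 0011001001
Gen 1 (rule 89): 1011100100
Gen 2 (rule 75): 0010101001
Gen 3 (rule 210): 0100000110
Gen 4 (rule 137): 0001110100
Gen 5 (rule 89): 1101010011
Gen 6 (rule 75): 1100000111
Gen 7 (rule 210): 0110001011
Gen 8 (rule 137): 0100100010
Gen 9 (rule 89): 0010011001
Gen 10 (rule 75): 1100111010

Answer: none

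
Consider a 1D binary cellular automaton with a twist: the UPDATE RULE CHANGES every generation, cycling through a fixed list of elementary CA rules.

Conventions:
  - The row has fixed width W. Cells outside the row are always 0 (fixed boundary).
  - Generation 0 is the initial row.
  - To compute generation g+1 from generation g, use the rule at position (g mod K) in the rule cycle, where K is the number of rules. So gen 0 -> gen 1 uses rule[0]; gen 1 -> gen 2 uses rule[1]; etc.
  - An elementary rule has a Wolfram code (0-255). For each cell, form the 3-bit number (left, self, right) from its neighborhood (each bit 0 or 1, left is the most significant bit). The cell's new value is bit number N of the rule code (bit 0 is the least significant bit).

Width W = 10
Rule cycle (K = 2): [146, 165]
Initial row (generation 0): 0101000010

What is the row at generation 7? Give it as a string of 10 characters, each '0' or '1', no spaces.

Gen 0: 0101000010
Gen 1 (rule 146): 1000100101
Gen 2 (rule 165): 1010100111
Gen 3 (rule 146): 0000011010
Gen 4 (rule 165): 1111000110
Gen 5 (rule 146): 0110101001
Gen 6 (rule 165): 0001111001
Gen 7 (rule 146): 0010110110

Answer: 0010110110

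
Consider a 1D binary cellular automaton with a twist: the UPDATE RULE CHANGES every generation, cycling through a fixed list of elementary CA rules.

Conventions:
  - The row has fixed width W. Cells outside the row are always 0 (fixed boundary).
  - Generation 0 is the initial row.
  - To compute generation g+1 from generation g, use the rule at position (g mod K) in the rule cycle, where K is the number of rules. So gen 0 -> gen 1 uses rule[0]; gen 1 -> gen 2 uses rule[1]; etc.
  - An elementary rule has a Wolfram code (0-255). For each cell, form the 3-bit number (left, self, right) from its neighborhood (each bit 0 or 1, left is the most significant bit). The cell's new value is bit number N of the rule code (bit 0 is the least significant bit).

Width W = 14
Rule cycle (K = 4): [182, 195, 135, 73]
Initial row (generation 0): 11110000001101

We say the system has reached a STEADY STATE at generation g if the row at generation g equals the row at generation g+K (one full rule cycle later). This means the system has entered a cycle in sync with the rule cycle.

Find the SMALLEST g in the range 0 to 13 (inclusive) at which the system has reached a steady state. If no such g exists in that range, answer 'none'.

Gen 0: 11110000001101
Gen 1 (rule 182): 01101000010011
Gen 2 (rule 195): 10100011100101
Gen 3 (rule 135): 10101101001101
Gen 4 (rule 73): 00001100001100
Gen 5 (rule 182): 00010010010010
Gen 6 (rule 195): 11100100100100
Gen 7 (rule 135): 01001101101101
Gen 8 (rule 73): 00001101101100
Gen 9 (rule 182): 00010010010010
Gen 10 (rule 195): 11100100100100
Gen 11 (rule 135): 01001101101101
Gen 12 (rule 73): 00001101101100
Gen 13 (rule 182): 00010010010010
Gen 14 (rule 195): 11100100100100
Gen 15 (rule 135): 01001101101101
Gen 16 (rule 73): 00001101101100
Gen 17 (rule 182): 00010010010010

Answer: 5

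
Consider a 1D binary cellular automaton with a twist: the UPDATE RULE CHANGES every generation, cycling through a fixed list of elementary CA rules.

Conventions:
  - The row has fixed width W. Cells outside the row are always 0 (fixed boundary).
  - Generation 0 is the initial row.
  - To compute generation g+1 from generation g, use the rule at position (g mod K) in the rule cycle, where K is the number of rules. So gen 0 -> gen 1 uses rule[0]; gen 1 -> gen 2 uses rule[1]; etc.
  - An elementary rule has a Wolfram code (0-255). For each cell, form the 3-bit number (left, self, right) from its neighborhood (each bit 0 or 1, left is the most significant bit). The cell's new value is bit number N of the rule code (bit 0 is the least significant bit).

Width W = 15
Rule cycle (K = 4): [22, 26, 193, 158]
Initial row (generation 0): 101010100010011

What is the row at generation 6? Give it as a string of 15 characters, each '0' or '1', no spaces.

Answer: 000011011010101

Derivation:
Gen 0: 101010100010011
Gen 1 (rule 22): 101010110111100
Gen 2 (rule 26): 000000100100010
Gen 3 (rule 193): 111110000001000
Gen 4 (rule 158): 111101000011100
Gen 5 (rule 22): 000001100100010
Gen 6 (rule 26): 000011011010101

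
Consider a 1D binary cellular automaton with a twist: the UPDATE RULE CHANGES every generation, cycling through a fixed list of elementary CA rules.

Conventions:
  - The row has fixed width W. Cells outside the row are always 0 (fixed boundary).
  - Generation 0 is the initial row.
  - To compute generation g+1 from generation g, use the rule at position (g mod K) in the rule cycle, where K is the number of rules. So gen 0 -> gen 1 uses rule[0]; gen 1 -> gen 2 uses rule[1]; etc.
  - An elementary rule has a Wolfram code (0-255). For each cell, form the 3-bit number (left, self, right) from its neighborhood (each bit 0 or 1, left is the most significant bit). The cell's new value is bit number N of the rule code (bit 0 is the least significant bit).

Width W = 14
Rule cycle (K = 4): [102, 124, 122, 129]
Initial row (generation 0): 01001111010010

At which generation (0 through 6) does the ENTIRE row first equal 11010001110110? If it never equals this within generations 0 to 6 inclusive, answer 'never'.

Answer: 1

Derivation:
Gen 0: 01001111010010
Gen 1 (rule 102): 11010001110110
Gen 2 (rule 124): 11111001011111
Gen 3 (rule 122): 10001110110001
Gen 4 (rule 129): 00100100000100
Gen 5 (rule 102): 01101100001100
Gen 6 (rule 124): 01111110001110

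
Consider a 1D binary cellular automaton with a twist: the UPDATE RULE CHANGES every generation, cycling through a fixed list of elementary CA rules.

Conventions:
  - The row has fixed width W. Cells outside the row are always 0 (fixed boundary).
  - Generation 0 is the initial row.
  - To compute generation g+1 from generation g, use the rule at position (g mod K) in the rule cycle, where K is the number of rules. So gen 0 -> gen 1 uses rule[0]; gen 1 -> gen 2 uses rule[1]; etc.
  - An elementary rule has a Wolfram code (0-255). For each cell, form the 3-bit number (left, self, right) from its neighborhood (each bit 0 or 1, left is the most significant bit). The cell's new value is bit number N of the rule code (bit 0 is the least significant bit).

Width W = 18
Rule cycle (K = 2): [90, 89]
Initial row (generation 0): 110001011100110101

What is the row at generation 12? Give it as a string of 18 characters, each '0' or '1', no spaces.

Gen 0: 110001011100110101
Gen 1 (rule 90): 111010010111110000
Gen 2 (rule 89): 101001000100011111
Gen 3 (rule 90): 000110101010110001
Gen 4 (rule 89): 110110000000111100
Gen 5 (rule 90): 110111000001100110
Gen 6 (rule 89): 110101111101110111
Gen 7 (rule 90): 110001000101010101
Gen 8 (rule 89): 111100110000000000
Gen 9 (rule 90): 100111111000000000
Gen 10 (rule 89): 010100001111111111
Gen 11 (rule 90): 100010011000000001
Gen 12 (rule 89): 011001011111111100

Answer: 011001011111111100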